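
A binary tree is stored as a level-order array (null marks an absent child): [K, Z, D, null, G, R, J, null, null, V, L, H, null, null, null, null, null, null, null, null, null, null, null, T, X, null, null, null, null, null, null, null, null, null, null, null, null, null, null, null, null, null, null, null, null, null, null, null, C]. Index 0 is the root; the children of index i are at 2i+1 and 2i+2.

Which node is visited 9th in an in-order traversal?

In-order visits the left subtree, then the node, then the right subtree.
At K: go left to Z.
  At Z: no left child.
  Visit Z.
  At Z: go right to G.
    At G: go left to V.
      V is a leaf — visit V.
    Visit G.
    At G: go right to L.
      L is a leaf — visit L.
Visit K.
At K: go right to D.
  At D: go left to R.
    At R: go left to H.
      At H: go left to T.
        At T: no left child.
        Visit T.
        At T: go right to C.
          C is a leaf — visit C.
      Visit H.
      At H: go right to X.
        X is a leaf — visit X.
    Visit R.
    At R: no right child.
  Visit D.
  At D: go right to J.
    J is a leaf — visit J.
Full in-order sequence: Z, V, G, L, K, T, C, H, X, R, D, J.

X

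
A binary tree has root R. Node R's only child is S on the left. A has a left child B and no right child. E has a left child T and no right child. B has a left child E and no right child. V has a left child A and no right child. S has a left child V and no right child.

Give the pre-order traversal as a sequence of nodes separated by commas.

R, S, V, A, B, E, T

Pre-order visits the node, then its left subtree, then its right subtree.
Visit R.
At R: go left to S.
  Visit S.
  At S: go left to V.
    Visit V.
    At V: go left to A.
      Visit A.
      At A: go left to B.
        Visit B.
        At B: go left to E.
          Visit E.
          At E: go left to T.
            T is a leaf — visit T.
          At E: no right child.
        At B: no right child.
      At A: no right child.
    At V: no right child.
  At S: no right child.
At R: no right child.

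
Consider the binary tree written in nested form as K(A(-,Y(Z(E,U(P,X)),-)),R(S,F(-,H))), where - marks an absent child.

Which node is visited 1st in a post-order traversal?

E

Post-order visits the left subtree, then the right subtree, then the node.
At K: go left to A.
  At A: no left child.
  At A: go right to Y.
    At Y: go left to Z.
      At Z: go left to E.
        E is a leaf — visit E.
      At Z: go right to U.
        At U: go left to P.
          P is a leaf — visit P.
        At U: go right to X.
          X is a leaf — visit X.
        Visit U.
      Visit Z.
    At Y: no right child.
    Visit Y.
  Visit A.
At K: go right to R.
  At R: go left to S.
    S is a leaf — visit S.
  At R: go right to F.
    At F: no left child.
    At F: go right to H.
      H is a leaf — visit H.
    Visit F.
  Visit R.
Visit K.
Full post-order sequence: E, P, X, U, Z, Y, A, S, H, F, R, K.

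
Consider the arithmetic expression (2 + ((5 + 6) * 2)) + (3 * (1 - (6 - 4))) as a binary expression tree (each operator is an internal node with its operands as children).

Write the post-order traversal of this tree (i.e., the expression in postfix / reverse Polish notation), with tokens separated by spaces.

2 5 6 + 2 * + 3 1 6 4 - - * +

Post-order on an expression tree gives postfix notation: for each operator, emit left operand, right operand, then the operator.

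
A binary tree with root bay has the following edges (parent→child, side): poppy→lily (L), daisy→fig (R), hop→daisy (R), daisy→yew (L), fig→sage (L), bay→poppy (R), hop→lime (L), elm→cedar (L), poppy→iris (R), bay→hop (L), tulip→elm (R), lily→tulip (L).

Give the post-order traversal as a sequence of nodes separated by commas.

Post-order visits the left subtree, then the right subtree, then the node.
At bay: go left to hop.
  At hop: go left to lime.
    lime is a leaf — visit lime.
  At hop: go right to daisy.
    At daisy: go left to yew.
      yew is a leaf — visit yew.
    At daisy: go right to fig.
      At fig: go left to sage.
        sage is a leaf — visit sage.
      At fig: no right child.
      Visit fig.
    Visit daisy.
  Visit hop.
At bay: go right to poppy.
  At poppy: go left to lily.
    At lily: go left to tulip.
      At tulip: no left child.
      At tulip: go right to elm.
        At elm: go left to cedar.
          cedar is a leaf — visit cedar.
        At elm: no right child.
        Visit elm.
      Visit tulip.
    At lily: no right child.
    Visit lily.
  At poppy: go right to iris.
    iris is a leaf — visit iris.
  Visit poppy.
Visit bay.

lime, yew, sage, fig, daisy, hop, cedar, elm, tulip, lily, iris, poppy, bay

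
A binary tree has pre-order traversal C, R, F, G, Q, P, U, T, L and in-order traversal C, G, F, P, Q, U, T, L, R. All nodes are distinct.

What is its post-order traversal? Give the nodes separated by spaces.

The first element of pre-order is the root; it splits in-order into left and right subtrees.
Root C: left subtree has 0 nodes { }, right has 8 {G, F, P, Q, U, T, L, R}.
  Root R: left subtree has 7 nodes {G, F, P, Q, U, T, L}, right has 0 { }.
    Root F: left subtree has 1 node {G}, right has 5 {P, Q, U, T, L}.
      Root Q: left subtree has 1 node {P}, right has 3 {U, T, L}.
        Root U: left subtree has 0 nodes { }, right has 2 {T, L}.
          Root T: left subtree has 0 nodes { }, right has 1 {L}.

G P L T U Q F R C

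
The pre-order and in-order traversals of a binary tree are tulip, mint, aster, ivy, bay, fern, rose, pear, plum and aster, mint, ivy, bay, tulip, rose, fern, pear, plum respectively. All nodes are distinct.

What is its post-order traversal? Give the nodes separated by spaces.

The first element of pre-order is the root; it splits in-order into left and right subtrees.
Root tulip: left subtree has 4 nodes {aster, mint, ivy, bay}, right has 4 {rose, fern, pear, plum}.
  Root mint: left subtree has 1 node {aster}, right has 2 {ivy, bay}.
    Root ivy: left subtree has 0 nodes { }, right has 1 {bay}.
  Root fern: left subtree has 1 node {rose}, right has 2 {pear, plum}.
    Root pear: left subtree has 0 nodes { }, right has 1 {plum}.

aster bay ivy mint rose plum pear fern tulip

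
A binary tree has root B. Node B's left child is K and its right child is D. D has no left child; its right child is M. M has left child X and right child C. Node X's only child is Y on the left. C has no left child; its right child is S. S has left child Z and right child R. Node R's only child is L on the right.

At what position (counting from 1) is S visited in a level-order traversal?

Level-order visits nodes level by level from the root, left to right within each level.
Level 0: B
Level 1: K, D
Level 2: M
Level 3: X, C
Level 4: Y, S
Level 5: Z, R
Level 6: L
Full level-order sequence: B, K, D, M, X, C, Y, S, Z, R, L.

8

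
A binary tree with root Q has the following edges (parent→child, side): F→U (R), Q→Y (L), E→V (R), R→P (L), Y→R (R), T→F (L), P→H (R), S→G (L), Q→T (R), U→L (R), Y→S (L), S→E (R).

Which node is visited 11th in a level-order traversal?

V

Level-order visits nodes level by level from the root, left to right within each level.
Level 0: Q
Level 1: Y, T
Level 2: S, R, F
Level 3: G, E, P, U
Level 4: V, H, L
Full level-order sequence: Q, Y, T, S, R, F, G, E, P, U, V, H, L.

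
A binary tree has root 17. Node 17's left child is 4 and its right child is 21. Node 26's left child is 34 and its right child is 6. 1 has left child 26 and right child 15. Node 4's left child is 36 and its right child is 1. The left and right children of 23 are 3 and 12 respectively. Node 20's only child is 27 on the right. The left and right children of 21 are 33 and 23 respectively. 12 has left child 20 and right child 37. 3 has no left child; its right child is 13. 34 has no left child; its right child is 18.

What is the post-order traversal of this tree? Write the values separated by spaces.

Post-order visits the left subtree, then the right subtree, then the node.
At 17: go left to 4.
  At 4: go left to 36.
    36 is a leaf — visit 36.
  At 4: go right to 1.
    At 1: go left to 26.
      At 26: go left to 34.
        At 34: no left child.
        At 34: go right to 18.
          18 is a leaf — visit 18.
        Visit 34.
      At 26: go right to 6.
        6 is a leaf — visit 6.
      Visit 26.
    At 1: go right to 15.
      15 is a leaf — visit 15.
    Visit 1.
  Visit 4.
At 17: go right to 21.
  At 21: go left to 33.
    33 is a leaf — visit 33.
  At 21: go right to 23.
    At 23: go left to 3.
      At 3: no left child.
      At 3: go right to 13.
        13 is a leaf — visit 13.
      Visit 3.
    At 23: go right to 12.
      At 12: go left to 20.
        At 20: no left child.
        At 20: go right to 27.
          27 is a leaf — visit 27.
        Visit 20.
      At 12: go right to 37.
        37 is a leaf — visit 37.
      Visit 12.
    Visit 23.
  Visit 21.
Visit 17.

36 18 34 6 26 15 1 4 33 13 3 27 20 37 12 23 21 17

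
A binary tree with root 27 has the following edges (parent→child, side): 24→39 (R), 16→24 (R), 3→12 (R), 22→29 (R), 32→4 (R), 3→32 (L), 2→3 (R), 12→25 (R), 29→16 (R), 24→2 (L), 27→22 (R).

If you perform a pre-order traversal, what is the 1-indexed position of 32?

Pre-order visits the node, then its left subtree, then its right subtree.
Visit 27.
At 27: no left child.
At 27: go right to 22.
  Visit 22.
  At 22: no left child.
  At 22: go right to 29.
    Visit 29.
    At 29: no left child.
    At 29: go right to 16.
      Visit 16.
      At 16: no left child.
      At 16: go right to 24.
        Visit 24.
        At 24: go left to 2.
          Visit 2.
          At 2: no left child.
          At 2: go right to 3.
            Visit 3.
            At 3: go left to 32.
              Visit 32.
              At 32: no left child.
              At 32: go right to 4.
                4 is a leaf — visit 4.
            At 3: go right to 12.
              Visit 12.
              At 12: no left child.
              At 12: go right to 25.
                25 is a leaf — visit 25.
        At 24: go right to 39.
          39 is a leaf — visit 39.
Full pre-order sequence: 27, 22, 29, 16, 24, 2, 3, 32, 4, 12, 25, 39.

8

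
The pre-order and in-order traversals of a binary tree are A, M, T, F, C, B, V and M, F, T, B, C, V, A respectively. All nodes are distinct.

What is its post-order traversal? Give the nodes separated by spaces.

F B V C T M A

The first element of pre-order is the root; it splits in-order into left and right subtrees.
Root A: left subtree has 6 nodes {M, F, T, B, C, V}, right has 0 { }.
  Root M: left subtree has 0 nodes { }, right has 5 {F, T, B, C, V}.
    Root T: left subtree has 1 node {F}, right has 3 {B, C, V}.
      Root C: left subtree has 1 node {B}, right has 1 {V}.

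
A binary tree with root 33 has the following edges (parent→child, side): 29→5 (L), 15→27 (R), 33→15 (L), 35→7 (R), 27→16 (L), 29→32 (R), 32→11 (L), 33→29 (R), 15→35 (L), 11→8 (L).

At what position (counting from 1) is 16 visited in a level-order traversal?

9

Level-order visits nodes level by level from the root, left to right within each level.
Level 0: 33
Level 1: 15, 29
Level 2: 35, 27, 5, 32
Level 3: 7, 16, 11
Level 4: 8
Full level-order sequence: 33, 15, 29, 35, 27, 5, 32, 7, 16, 11, 8.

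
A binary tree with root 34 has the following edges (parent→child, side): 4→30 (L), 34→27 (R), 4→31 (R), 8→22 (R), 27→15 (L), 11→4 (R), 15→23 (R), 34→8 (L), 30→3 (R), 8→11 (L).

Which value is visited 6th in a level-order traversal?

Level-order visits nodes level by level from the root, left to right within each level.
Level 0: 34
Level 1: 8, 27
Level 2: 11, 22, 15
Level 3: 4, 23
Level 4: 30, 31
Level 5: 3
Full level-order sequence: 34, 8, 27, 11, 22, 15, 4, 23, 30, 31, 3.

15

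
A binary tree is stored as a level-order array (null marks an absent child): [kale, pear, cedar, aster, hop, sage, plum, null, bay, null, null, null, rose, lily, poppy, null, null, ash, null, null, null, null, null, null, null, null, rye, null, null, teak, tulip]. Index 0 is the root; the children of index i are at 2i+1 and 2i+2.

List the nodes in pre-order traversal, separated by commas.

Pre-order visits the node, then its left subtree, then its right subtree.
Visit kale.
At kale: go left to pear.
  Visit pear.
  At pear: go left to aster.
    Visit aster.
    At aster: no left child.
    At aster: go right to bay.
      Visit bay.
      At bay: go left to ash.
        ash is a leaf — visit ash.
      At bay: no right child.
  At pear: go right to hop.
    hop is a leaf — visit hop.
At kale: go right to cedar.
  Visit cedar.
  At cedar: go left to sage.
    Visit sage.
    At sage: no left child.
    At sage: go right to rose.
      Visit rose.
      At rose: no left child.
      At rose: go right to rye.
        rye is a leaf — visit rye.
  At cedar: go right to plum.
    Visit plum.
    At plum: go left to lily.
      lily is a leaf — visit lily.
    At plum: go right to poppy.
      Visit poppy.
      At poppy: go left to teak.
        teak is a leaf — visit teak.
      At poppy: go right to tulip.
        tulip is a leaf — visit tulip.

kale, pear, aster, bay, ash, hop, cedar, sage, rose, rye, plum, lily, poppy, teak, tulip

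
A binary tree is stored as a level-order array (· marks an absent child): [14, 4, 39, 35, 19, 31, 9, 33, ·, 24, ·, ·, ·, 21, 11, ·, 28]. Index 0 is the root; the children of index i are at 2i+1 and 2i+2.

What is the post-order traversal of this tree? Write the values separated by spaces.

28 33 35 24 19 4 31 21 11 9 39 14

Post-order visits the left subtree, then the right subtree, then the node.
At 14: go left to 4.
  At 4: go left to 35.
    At 35: go left to 33.
      At 33: no left child.
      At 33: go right to 28.
        28 is a leaf — visit 28.
      Visit 33.
    At 35: no right child.
    Visit 35.
  At 4: go right to 19.
    At 19: go left to 24.
      24 is a leaf — visit 24.
    At 19: no right child.
    Visit 19.
  Visit 4.
At 14: go right to 39.
  At 39: go left to 31.
    31 is a leaf — visit 31.
  At 39: go right to 9.
    At 9: go left to 21.
      21 is a leaf — visit 21.
    At 9: go right to 11.
      11 is a leaf — visit 11.
    Visit 9.
  Visit 39.
Visit 14.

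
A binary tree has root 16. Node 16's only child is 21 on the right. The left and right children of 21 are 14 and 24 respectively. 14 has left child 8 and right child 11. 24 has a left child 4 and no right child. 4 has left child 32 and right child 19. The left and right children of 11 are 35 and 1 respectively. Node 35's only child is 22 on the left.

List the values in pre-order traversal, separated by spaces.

Pre-order visits the node, then its left subtree, then its right subtree.
Visit 16.
At 16: no left child.
At 16: go right to 21.
  Visit 21.
  At 21: go left to 14.
    Visit 14.
    At 14: go left to 8.
      8 is a leaf — visit 8.
    At 14: go right to 11.
      Visit 11.
      At 11: go left to 35.
        Visit 35.
        At 35: go left to 22.
          22 is a leaf — visit 22.
        At 35: no right child.
      At 11: go right to 1.
        1 is a leaf — visit 1.
  At 21: go right to 24.
    Visit 24.
    At 24: go left to 4.
      Visit 4.
      At 4: go left to 32.
        32 is a leaf — visit 32.
      At 4: go right to 19.
        19 is a leaf — visit 19.
    At 24: no right child.

16 21 14 8 11 35 22 1 24 4 32 19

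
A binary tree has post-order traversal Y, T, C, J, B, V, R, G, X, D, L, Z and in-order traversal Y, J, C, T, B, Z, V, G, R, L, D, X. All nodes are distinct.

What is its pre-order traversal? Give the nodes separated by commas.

Z, B, J, Y, C, T, L, G, V, R, D, X

The last element of post-order is the root; it splits in-order into left and right subtrees.
Root Z: left subtree has 5 nodes {Y, J, C, T, B}, right has 6 {V, G, R, L, D, X}.
  Root B: left subtree has 4 nodes {Y, J, C, T}, right has 0 { }.
    Root J: left subtree has 1 node {Y}, right has 2 {C, T}.
      Root C: left subtree has 0 nodes { }, right has 1 {T}.
  Root L: left subtree has 3 nodes {V, G, R}, right has 2 {D, X}.
    Root G: left subtree has 1 node {V}, right has 1 {R}.
    Root D: left subtree has 0 nodes { }, right has 1 {X}.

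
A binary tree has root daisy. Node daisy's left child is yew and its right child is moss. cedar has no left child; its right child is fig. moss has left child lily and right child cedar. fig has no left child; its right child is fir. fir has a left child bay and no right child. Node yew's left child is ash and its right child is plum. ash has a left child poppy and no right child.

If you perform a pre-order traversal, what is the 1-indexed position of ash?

3

Pre-order visits the node, then its left subtree, then its right subtree.
Visit daisy.
At daisy: go left to yew.
  Visit yew.
  At yew: go left to ash.
    Visit ash.
    At ash: go left to poppy.
      poppy is a leaf — visit poppy.
    At ash: no right child.
  At yew: go right to plum.
    plum is a leaf — visit plum.
At daisy: go right to moss.
  Visit moss.
  At moss: go left to lily.
    lily is a leaf — visit lily.
  At moss: go right to cedar.
    Visit cedar.
    At cedar: no left child.
    At cedar: go right to fig.
      Visit fig.
      At fig: no left child.
      At fig: go right to fir.
        Visit fir.
        At fir: go left to bay.
          bay is a leaf — visit bay.
        At fir: no right child.
Full pre-order sequence: daisy, yew, ash, poppy, plum, moss, lily, cedar, fig, fir, bay.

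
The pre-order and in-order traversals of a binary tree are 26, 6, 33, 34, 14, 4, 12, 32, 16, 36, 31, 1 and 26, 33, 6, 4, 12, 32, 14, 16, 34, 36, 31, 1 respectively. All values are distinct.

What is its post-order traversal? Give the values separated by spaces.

The first element of pre-order is the root; it splits in-order into left and right subtrees.
Root 26: left subtree has 0 nodes { }, right has 11 {33, 6, 4, 12, 32, 14, 16, 34, 36, 31, 1}.
  Root 6: left subtree has 1 node {33}, right has 9 {4, 12, 32, 14, 16, 34, 36, 31, 1}.
    Root 34: left subtree has 5 nodes {4, 12, 32, 14, 16}, right has 3 {36, 31, 1}.
      Root 14: left subtree has 3 nodes {4, 12, 32}, right has 1 {16}.
        Root 4: left subtree has 0 nodes { }, right has 2 {12, 32}.
          Root 12: left subtree has 0 nodes { }, right has 1 {32}.
      Root 36: left subtree has 0 nodes { }, right has 2 {31, 1}.
        Root 31: left subtree has 0 nodes { }, right has 1 {1}.

33 32 12 4 16 14 1 31 36 34 6 26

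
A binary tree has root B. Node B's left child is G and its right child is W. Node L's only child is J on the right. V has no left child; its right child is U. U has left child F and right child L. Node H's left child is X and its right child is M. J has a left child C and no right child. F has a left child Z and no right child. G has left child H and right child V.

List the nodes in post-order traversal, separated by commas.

Post-order visits the left subtree, then the right subtree, then the node.
At B: go left to G.
  At G: go left to H.
    At H: go left to X.
      X is a leaf — visit X.
    At H: go right to M.
      M is a leaf — visit M.
    Visit H.
  At G: go right to V.
    At V: no left child.
    At V: go right to U.
      At U: go left to F.
        At F: go left to Z.
          Z is a leaf — visit Z.
        At F: no right child.
        Visit F.
      At U: go right to L.
        At L: no left child.
        At L: go right to J.
          At J: go left to C.
            C is a leaf — visit C.
          At J: no right child.
          Visit J.
        Visit L.
      Visit U.
    Visit V.
  Visit G.
At B: go right to W.
  W is a leaf — visit W.
Visit B.

X, M, H, Z, F, C, J, L, U, V, G, W, B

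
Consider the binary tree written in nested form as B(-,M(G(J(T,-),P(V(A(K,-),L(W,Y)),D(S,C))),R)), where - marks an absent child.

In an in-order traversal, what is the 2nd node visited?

In-order visits the left subtree, then the node, then the right subtree.
At B: no left child.
Visit B.
At B: go right to M.
  At M: go left to G.
    At G: go left to J.
      At J: go left to T.
        T is a leaf — visit T.
      Visit J.
      At J: no right child.
    Visit G.
    At G: go right to P.
      At P: go left to V.
        At V: go left to A.
          At A: go left to K.
            K is a leaf — visit K.
          Visit A.
          At A: no right child.
        Visit V.
        At V: go right to L.
          At L: go left to W.
            W is a leaf — visit W.
          Visit L.
          At L: go right to Y.
            Y is a leaf — visit Y.
      Visit P.
      At P: go right to D.
        At D: go left to S.
          S is a leaf — visit S.
        Visit D.
        At D: go right to C.
          C is a leaf — visit C.
  Visit M.
  At M: go right to R.
    R is a leaf — visit R.
Full in-order sequence: B, T, J, G, K, A, V, W, L, Y, P, S, D, C, M, R.

T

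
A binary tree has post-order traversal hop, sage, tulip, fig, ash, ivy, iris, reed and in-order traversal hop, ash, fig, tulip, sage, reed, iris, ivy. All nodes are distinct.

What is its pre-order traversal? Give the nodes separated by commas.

reed, ash, hop, fig, tulip, sage, iris, ivy

The last element of post-order is the root; it splits in-order into left and right subtrees.
Root reed: left subtree has 5 nodes {hop, ash, fig, tulip, sage}, right has 2 {iris, ivy}.
  Root ash: left subtree has 1 node {hop}, right has 3 {fig, tulip, sage}.
    Root fig: left subtree has 0 nodes { }, right has 2 {tulip, sage}.
      Root tulip: left subtree has 0 nodes { }, right has 1 {sage}.
  Root iris: left subtree has 0 nodes { }, right has 1 {ivy}.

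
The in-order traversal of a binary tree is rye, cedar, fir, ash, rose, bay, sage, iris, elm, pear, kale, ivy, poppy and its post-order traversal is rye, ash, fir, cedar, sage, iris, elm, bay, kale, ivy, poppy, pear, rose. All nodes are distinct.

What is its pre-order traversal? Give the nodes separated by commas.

The last element of post-order is the root; it splits in-order into left and right subtrees.
Root rose: left subtree has 4 nodes {rye, cedar, fir, ash}, right has 8 {bay, sage, iris, elm, pear, kale, ivy, poppy}.
  Root cedar: left subtree has 1 node {rye}, right has 2 {fir, ash}.
    Root fir: left subtree has 0 nodes { }, right has 1 {ash}.
  Root pear: left subtree has 4 nodes {bay, sage, iris, elm}, right has 3 {kale, ivy, poppy}.
    Root bay: left subtree has 0 nodes { }, right has 3 {sage, iris, elm}.
      Root elm: left subtree has 2 nodes {sage, iris}, right has 0 { }.
        Root iris: left subtree has 1 node {sage}, right has 0 { }.
    Root poppy: left subtree has 2 nodes {kale, ivy}, right has 0 { }.
      Root ivy: left subtree has 1 node {kale}, right has 0 { }.

rose, cedar, rye, fir, ash, pear, bay, elm, iris, sage, poppy, ivy, kale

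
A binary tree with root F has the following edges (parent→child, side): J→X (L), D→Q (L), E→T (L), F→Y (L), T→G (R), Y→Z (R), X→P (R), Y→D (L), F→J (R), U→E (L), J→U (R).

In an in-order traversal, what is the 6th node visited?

In-order visits the left subtree, then the node, then the right subtree.
At F: go left to Y.
  At Y: go left to D.
    At D: go left to Q.
      Q is a leaf — visit Q.
    Visit D.
    At D: no right child.
  Visit Y.
  At Y: go right to Z.
    Z is a leaf — visit Z.
Visit F.
At F: go right to J.
  At J: go left to X.
    At X: no left child.
    Visit X.
    At X: go right to P.
      P is a leaf — visit P.
  Visit J.
  At J: go right to U.
    At U: go left to E.
      At E: go left to T.
        At T: no left child.
        Visit T.
        At T: go right to G.
          G is a leaf — visit G.
      Visit E.
      At E: no right child.
    Visit U.
    At U: no right child.
Full in-order sequence: Q, D, Y, Z, F, X, P, J, T, G, E, U.

X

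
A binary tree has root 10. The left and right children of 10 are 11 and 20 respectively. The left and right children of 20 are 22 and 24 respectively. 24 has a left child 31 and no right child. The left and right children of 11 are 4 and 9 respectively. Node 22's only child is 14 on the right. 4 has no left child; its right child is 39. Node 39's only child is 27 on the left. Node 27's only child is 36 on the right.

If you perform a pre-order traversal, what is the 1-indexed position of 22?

Pre-order visits the node, then its left subtree, then its right subtree.
Visit 10.
At 10: go left to 11.
  Visit 11.
  At 11: go left to 4.
    Visit 4.
    At 4: no left child.
    At 4: go right to 39.
      Visit 39.
      At 39: go left to 27.
        Visit 27.
        At 27: no left child.
        At 27: go right to 36.
          36 is a leaf — visit 36.
      At 39: no right child.
  At 11: go right to 9.
    9 is a leaf — visit 9.
At 10: go right to 20.
  Visit 20.
  At 20: go left to 22.
    Visit 22.
    At 22: no left child.
    At 22: go right to 14.
      14 is a leaf — visit 14.
  At 20: go right to 24.
    Visit 24.
    At 24: go left to 31.
      31 is a leaf — visit 31.
    At 24: no right child.
Full pre-order sequence: 10, 11, 4, 39, 27, 36, 9, 20, 22, 14, 24, 31.

9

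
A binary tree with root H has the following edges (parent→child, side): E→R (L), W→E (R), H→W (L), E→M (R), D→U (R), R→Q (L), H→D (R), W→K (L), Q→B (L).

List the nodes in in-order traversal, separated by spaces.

In-order visits the left subtree, then the node, then the right subtree.
At H: go left to W.
  At W: go left to K.
    K is a leaf — visit K.
  Visit W.
  At W: go right to E.
    At E: go left to R.
      At R: go left to Q.
        At Q: go left to B.
          B is a leaf — visit B.
        Visit Q.
        At Q: no right child.
      Visit R.
      At R: no right child.
    Visit E.
    At E: go right to M.
      M is a leaf — visit M.
Visit H.
At H: go right to D.
  At D: no left child.
  Visit D.
  At D: go right to U.
    U is a leaf — visit U.

K W B Q R E M H D U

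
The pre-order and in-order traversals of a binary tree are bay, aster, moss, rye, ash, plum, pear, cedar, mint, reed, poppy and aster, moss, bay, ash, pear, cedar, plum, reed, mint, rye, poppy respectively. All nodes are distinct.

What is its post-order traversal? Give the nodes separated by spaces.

moss aster cedar pear reed mint plum ash poppy rye bay

The first element of pre-order is the root; it splits in-order into left and right subtrees.
Root bay: left subtree has 2 nodes {aster, moss}, right has 8 {ash, pear, cedar, plum, reed, mint, rye, poppy}.
  Root aster: left subtree has 0 nodes { }, right has 1 {moss}.
  Root rye: left subtree has 6 nodes {ash, pear, cedar, plum, reed, mint}, right has 1 {poppy}.
    Root ash: left subtree has 0 nodes { }, right has 5 {pear, cedar, plum, reed, mint}.
      Root plum: left subtree has 2 nodes {pear, cedar}, right has 2 {reed, mint}.
        Root pear: left subtree has 0 nodes { }, right has 1 {cedar}.
        Root mint: left subtree has 1 node {reed}, right has 0 { }.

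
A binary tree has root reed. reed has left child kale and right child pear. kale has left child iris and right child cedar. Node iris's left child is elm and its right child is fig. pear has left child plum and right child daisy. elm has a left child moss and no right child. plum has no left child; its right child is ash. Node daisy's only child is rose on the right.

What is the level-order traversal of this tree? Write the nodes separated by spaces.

reed kale pear iris cedar plum daisy elm fig ash rose moss

Level-order visits nodes level by level from the root, left to right within each level.
Level 0: reed
Level 1: kale, pear
Level 2: iris, cedar, plum, daisy
Level 3: elm, fig, ash, rose
Level 4: moss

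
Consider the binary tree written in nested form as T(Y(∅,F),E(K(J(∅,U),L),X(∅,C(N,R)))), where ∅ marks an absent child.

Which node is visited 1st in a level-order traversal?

T

Level-order visits nodes level by level from the root, left to right within each level.
Level 0: T
Level 1: Y, E
Level 2: F, K, X
Level 3: J, L, C
Level 4: U, N, R
Full level-order sequence: T, Y, E, F, K, X, J, L, C, U, N, R.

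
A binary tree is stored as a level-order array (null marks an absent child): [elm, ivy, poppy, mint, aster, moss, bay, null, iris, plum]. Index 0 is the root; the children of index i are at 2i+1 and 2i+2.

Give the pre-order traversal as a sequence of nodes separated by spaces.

Pre-order visits the node, then its left subtree, then its right subtree.
Visit elm.
At elm: go left to ivy.
  Visit ivy.
  At ivy: go left to mint.
    Visit mint.
    At mint: no left child.
    At mint: go right to iris.
      iris is a leaf — visit iris.
  At ivy: go right to aster.
    Visit aster.
    At aster: go left to plum.
      plum is a leaf — visit plum.
    At aster: no right child.
At elm: go right to poppy.
  Visit poppy.
  At poppy: go left to moss.
    moss is a leaf — visit moss.
  At poppy: go right to bay.
    bay is a leaf — visit bay.

elm ivy mint iris aster plum poppy moss bay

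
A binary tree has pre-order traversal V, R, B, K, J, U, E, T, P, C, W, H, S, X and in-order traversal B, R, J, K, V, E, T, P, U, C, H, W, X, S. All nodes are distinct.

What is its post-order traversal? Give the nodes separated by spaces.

The first element of pre-order is the root; it splits in-order into left and right subtrees.
Root V: left subtree has 4 nodes {B, R, J, K}, right has 9 {E, T, P, U, C, H, W, X, S}.
  Root R: left subtree has 1 node {B}, right has 2 {J, K}.
    Root K: left subtree has 1 node {J}, right has 0 { }.
  Root U: left subtree has 3 nodes {E, T, P}, right has 5 {C, H, W, X, S}.
    Root E: left subtree has 0 nodes { }, right has 2 {T, P}.
      Root T: left subtree has 0 nodes { }, right has 1 {P}.
    Root C: left subtree has 0 nodes { }, right has 4 {H, W, X, S}.
      Root W: left subtree has 1 node {H}, right has 2 {X, S}.
        Root S: left subtree has 1 node {X}, right has 0 { }.

B J K R P T E H X S W C U V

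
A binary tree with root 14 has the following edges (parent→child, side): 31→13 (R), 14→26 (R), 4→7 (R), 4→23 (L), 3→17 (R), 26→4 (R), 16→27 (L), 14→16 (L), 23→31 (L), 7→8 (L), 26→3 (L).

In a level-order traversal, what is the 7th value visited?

17

Level-order visits nodes level by level from the root, left to right within each level.
Level 0: 14
Level 1: 16, 26
Level 2: 27, 3, 4
Level 3: 17, 23, 7
Level 4: 31, 8
Level 5: 13
Full level-order sequence: 14, 16, 26, 27, 3, 4, 17, 23, 7, 31, 8, 13.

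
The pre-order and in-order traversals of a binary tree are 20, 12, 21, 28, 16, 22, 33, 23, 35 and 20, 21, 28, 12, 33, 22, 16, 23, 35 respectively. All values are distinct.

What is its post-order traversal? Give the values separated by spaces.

The first element of pre-order is the root; it splits in-order into left and right subtrees.
Root 20: left subtree has 0 nodes { }, right has 8 {21, 28, 12, 33, 22, 16, 23, 35}.
  Root 12: left subtree has 2 nodes {21, 28}, right has 5 {33, 22, 16, 23, 35}.
    Root 21: left subtree has 0 nodes { }, right has 1 {28}.
    Root 16: left subtree has 2 nodes {33, 22}, right has 2 {23, 35}.
      Root 22: left subtree has 1 node {33}, right has 0 { }.
      Root 23: left subtree has 0 nodes { }, right has 1 {35}.

28 21 33 22 35 23 16 12 20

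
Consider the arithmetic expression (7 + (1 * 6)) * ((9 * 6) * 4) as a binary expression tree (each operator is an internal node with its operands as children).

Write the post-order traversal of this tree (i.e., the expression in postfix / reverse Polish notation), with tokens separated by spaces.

Post-order on an expression tree gives postfix notation: for each operator, emit left operand, right operand, then the operator.

7 1 6 * + 9 6 * 4 * *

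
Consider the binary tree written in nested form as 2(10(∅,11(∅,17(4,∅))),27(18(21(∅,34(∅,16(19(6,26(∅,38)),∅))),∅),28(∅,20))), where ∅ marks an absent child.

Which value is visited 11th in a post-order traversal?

Post-order visits the left subtree, then the right subtree, then the node.
At 2: go left to 10.
  At 10: no left child.
  At 10: go right to 11.
    At 11: no left child.
    At 11: go right to 17.
      At 17: go left to 4.
        4 is a leaf — visit 4.
      At 17: no right child.
      Visit 17.
    Visit 11.
  Visit 10.
At 2: go right to 27.
  At 27: go left to 18.
    At 18: go left to 21.
      At 21: no left child.
      At 21: go right to 34.
        At 34: no left child.
        At 34: go right to 16.
          At 16: go left to 19.
            At 19: go left to 6.
              6 is a leaf — visit 6.
            At 19: go right to 26.
              At 26: no left child.
              At 26: go right to 38.
                38 is a leaf — visit 38.
              Visit 26.
            Visit 19.
          At 16: no right child.
          Visit 16.
        Visit 34.
      Visit 21.
    At 18: no right child.
    Visit 18.
  At 27: go right to 28.
    At 28: no left child.
    At 28: go right to 20.
      20 is a leaf — visit 20.
    Visit 28.
  Visit 27.
Visit 2.
Full post-order sequence: 4, 17, 11, 10, 6, 38, 26, 19, 16, 34, 21, 18, 20, 28, 27, 2.

21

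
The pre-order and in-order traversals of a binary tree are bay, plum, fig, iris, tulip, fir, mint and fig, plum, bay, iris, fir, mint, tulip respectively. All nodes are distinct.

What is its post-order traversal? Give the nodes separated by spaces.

fig plum mint fir tulip iris bay

The first element of pre-order is the root; it splits in-order into left and right subtrees.
Root bay: left subtree has 2 nodes {fig, plum}, right has 4 {iris, fir, mint, tulip}.
  Root plum: left subtree has 1 node {fig}, right has 0 { }.
  Root iris: left subtree has 0 nodes { }, right has 3 {fir, mint, tulip}.
    Root tulip: left subtree has 2 nodes {fir, mint}, right has 0 { }.
      Root fir: left subtree has 0 nodes { }, right has 1 {mint}.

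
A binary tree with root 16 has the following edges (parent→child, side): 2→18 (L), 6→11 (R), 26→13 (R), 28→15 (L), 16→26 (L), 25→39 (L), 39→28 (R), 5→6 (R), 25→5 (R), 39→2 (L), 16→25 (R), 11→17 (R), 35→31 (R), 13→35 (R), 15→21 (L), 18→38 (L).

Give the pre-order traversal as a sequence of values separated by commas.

Pre-order visits the node, then its left subtree, then its right subtree.
Visit 16.
At 16: go left to 26.
  Visit 26.
  At 26: no left child.
  At 26: go right to 13.
    Visit 13.
    At 13: no left child.
    At 13: go right to 35.
      Visit 35.
      At 35: no left child.
      At 35: go right to 31.
        31 is a leaf — visit 31.
At 16: go right to 25.
  Visit 25.
  At 25: go left to 39.
    Visit 39.
    At 39: go left to 2.
      Visit 2.
      At 2: go left to 18.
        Visit 18.
        At 18: go left to 38.
          38 is a leaf — visit 38.
        At 18: no right child.
      At 2: no right child.
    At 39: go right to 28.
      Visit 28.
      At 28: go left to 15.
        Visit 15.
        At 15: go left to 21.
          21 is a leaf — visit 21.
        At 15: no right child.
      At 28: no right child.
  At 25: go right to 5.
    Visit 5.
    At 5: no left child.
    At 5: go right to 6.
      Visit 6.
      At 6: no left child.
      At 6: go right to 11.
        Visit 11.
        At 11: no left child.
        At 11: go right to 17.
          17 is a leaf — visit 17.

16, 26, 13, 35, 31, 25, 39, 2, 18, 38, 28, 15, 21, 5, 6, 11, 17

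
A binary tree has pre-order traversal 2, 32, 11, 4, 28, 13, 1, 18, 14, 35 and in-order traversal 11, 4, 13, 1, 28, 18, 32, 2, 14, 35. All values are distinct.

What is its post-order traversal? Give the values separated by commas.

1, 13, 18, 28, 4, 11, 32, 35, 14, 2

The first element of pre-order is the root; it splits in-order into left and right subtrees.
Root 2: left subtree has 7 nodes {11, 4, 13, 1, 28, 18, 32}, right has 2 {14, 35}.
  Root 32: left subtree has 6 nodes {11, 4, 13, 1, 28, 18}, right has 0 { }.
    Root 11: left subtree has 0 nodes { }, right has 5 {4, 13, 1, 28, 18}.
      Root 4: left subtree has 0 nodes { }, right has 4 {13, 1, 28, 18}.
        Root 28: left subtree has 2 nodes {13, 1}, right has 1 {18}.
          Root 13: left subtree has 0 nodes { }, right has 1 {1}.
  Root 14: left subtree has 0 nodes { }, right has 1 {35}.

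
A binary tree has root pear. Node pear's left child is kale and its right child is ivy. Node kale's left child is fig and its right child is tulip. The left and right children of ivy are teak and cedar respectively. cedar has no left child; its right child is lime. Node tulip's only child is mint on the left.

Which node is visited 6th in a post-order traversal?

lime

Post-order visits the left subtree, then the right subtree, then the node.
At pear: go left to kale.
  At kale: go left to fig.
    fig is a leaf — visit fig.
  At kale: go right to tulip.
    At tulip: go left to mint.
      mint is a leaf — visit mint.
    At tulip: no right child.
    Visit tulip.
  Visit kale.
At pear: go right to ivy.
  At ivy: go left to teak.
    teak is a leaf — visit teak.
  At ivy: go right to cedar.
    At cedar: no left child.
    At cedar: go right to lime.
      lime is a leaf — visit lime.
    Visit cedar.
  Visit ivy.
Visit pear.
Full post-order sequence: fig, mint, tulip, kale, teak, lime, cedar, ivy, pear.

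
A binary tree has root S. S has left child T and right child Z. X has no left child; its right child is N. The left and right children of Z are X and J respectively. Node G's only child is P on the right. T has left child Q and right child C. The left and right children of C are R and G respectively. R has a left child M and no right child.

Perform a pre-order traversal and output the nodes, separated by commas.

Pre-order visits the node, then its left subtree, then its right subtree.
Visit S.
At S: go left to T.
  Visit T.
  At T: go left to Q.
    Q is a leaf — visit Q.
  At T: go right to C.
    Visit C.
    At C: go left to R.
      Visit R.
      At R: go left to M.
        M is a leaf — visit M.
      At R: no right child.
    At C: go right to G.
      Visit G.
      At G: no left child.
      At G: go right to P.
        P is a leaf — visit P.
At S: go right to Z.
  Visit Z.
  At Z: go left to X.
    Visit X.
    At X: no left child.
    At X: go right to N.
      N is a leaf — visit N.
  At Z: go right to J.
    J is a leaf — visit J.

S, T, Q, C, R, M, G, P, Z, X, N, J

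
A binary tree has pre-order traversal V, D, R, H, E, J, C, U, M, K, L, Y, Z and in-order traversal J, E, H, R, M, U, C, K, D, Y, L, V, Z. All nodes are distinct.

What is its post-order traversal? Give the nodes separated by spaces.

J E H M U K C R Y L D Z V

The first element of pre-order is the root; it splits in-order into left and right subtrees.
Root V: left subtree has 11 nodes {J, E, H, R, M, U, C, K, D, Y, L}, right has 1 {Z}.
  Root D: left subtree has 8 nodes {J, E, H, R, M, U, C, K}, right has 2 {Y, L}.
    Root R: left subtree has 3 nodes {J, E, H}, right has 4 {M, U, C, K}.
      Root H: left subtree has 2 nodes {J, E}, right has 0 { }.
        Root E: left subtree has 1 node {J}, right has 0 { }.
      Root C: left subtree has 2 nodes {M, U}, right has 1 {K}.
        Root U: left subtree has 1 node {M}, right has 0 { }.
    Root L: left subtree has 1 node {Y}, right has 0 { }.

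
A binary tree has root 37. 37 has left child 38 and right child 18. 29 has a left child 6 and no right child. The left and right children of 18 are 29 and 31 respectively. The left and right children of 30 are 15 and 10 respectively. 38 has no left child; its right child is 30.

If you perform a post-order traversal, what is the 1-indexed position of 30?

Post-order visits the left subtree, then the right subtree, then the node.
At 37: go left to 38.
  At 38: no left child.
  At 38: go right to 30.
    At 30: go left to 15.
      15 is a leaf — visit 15.
    At 30: go right to 10.
      10 is a leaf — visit 10.
    Visit 30.
  Visit 38.
At 37: go right to 18.
  At 18: go left to 29.
    At 29: go left to 6.
      6 is a leaf — visit 6.
    At 29: no right child.
    Visit 29.
  At 18: go right to 31.
    31 is a leaf — visit 31.
  Visit 18.
Visit 37.
Full post-order sequence: 15, 10, 30, 38, 6, 29, 31, 18, 37.

3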